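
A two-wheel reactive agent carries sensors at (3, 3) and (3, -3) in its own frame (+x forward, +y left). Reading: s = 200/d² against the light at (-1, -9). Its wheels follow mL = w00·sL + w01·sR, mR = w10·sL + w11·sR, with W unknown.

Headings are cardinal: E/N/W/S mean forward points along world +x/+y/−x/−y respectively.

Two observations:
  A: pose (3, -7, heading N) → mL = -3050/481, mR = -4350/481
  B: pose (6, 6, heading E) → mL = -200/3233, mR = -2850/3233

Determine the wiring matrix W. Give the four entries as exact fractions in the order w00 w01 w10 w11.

-1 1/2 -1 -1/2

obs A: pose=(3,-7,N) → sL=100/13, sR=100/37, mL=-3050/481, mR=-4350/481
obs B: pose=(6,6,E) → sL=25/53, sR=50/61, mL=-200/3233, mR=-2850/3233
sensor matrix S = [[100/13, 100/37], [25/53, 50/61]]; det S = 7822500/1555073
solve [mL_A; mL_B] = S·[w00; w01] and [mR_A; mR_B] = S·[w10; w11]:
  w00 = -1, w01 = 1/2, w10 = -1, w11 = -1/2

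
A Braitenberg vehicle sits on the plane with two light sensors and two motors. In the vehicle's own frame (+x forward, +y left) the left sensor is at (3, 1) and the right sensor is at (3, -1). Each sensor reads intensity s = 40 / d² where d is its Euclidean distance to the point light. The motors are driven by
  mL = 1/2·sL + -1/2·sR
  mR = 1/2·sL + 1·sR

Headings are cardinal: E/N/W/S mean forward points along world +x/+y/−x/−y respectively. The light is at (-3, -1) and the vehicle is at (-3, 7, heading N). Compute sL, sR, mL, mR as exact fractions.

left sensor world pos  = (-4, 10); dL² = 122
right sensor world pos = (-2, 10); dR² = 122
sL = 40/122 = 20/61
sR = 40/122 = 20/61
mL = 1/2·sL + -1/2·sR = 0
mR = 1/2·sL + 1·sR = 30/61

20/61 20/61 0 30/61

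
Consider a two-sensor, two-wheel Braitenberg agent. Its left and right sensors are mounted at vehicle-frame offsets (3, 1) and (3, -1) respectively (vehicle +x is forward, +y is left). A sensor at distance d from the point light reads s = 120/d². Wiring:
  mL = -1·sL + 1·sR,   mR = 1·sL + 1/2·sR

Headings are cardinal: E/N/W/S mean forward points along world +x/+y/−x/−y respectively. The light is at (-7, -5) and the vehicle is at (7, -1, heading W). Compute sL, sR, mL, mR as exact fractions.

left sensor world pos  = (4, -2); dL² = 130
right sensor world pos = (4, 0); dR² = 146
sL = 120/130 = 12/13
sR = 120/146 = 60/73
mL = -1·sL + 1·sR = -96/949
mR = 1·sL + 1/2·sR = 1266/949

12/13 60/73 -96/949 1266/949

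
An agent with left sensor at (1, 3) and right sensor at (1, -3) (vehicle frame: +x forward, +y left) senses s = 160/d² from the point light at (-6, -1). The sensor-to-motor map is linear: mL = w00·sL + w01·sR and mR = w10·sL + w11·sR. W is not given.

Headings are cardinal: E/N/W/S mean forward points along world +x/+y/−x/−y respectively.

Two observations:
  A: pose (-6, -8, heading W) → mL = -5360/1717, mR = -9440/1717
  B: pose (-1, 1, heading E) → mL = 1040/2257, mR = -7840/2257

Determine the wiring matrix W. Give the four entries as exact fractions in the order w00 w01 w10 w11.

obs A: pose=(-6,-8,W) → sL=160/101, sR=160/17, mL=-5360/1717, mR=-9440/1717
obs B: pose=(-1,1,E) → sL=160/61, sR=160/37, mL=1040/2257, mR=-7840/2257
sensor matrix S = [[160/101, 160/17], [160/61, 160/37]]; det S = -69120000/3875269
solve [mL_A; mL_B] = S·[w00; w01] and [mR_A; mR_B] = S·[w10; w11]:
  w00 = 1, w01 = -1/2, w10 = -1/2, w11 = -1/2

1 -1/2 -1/2 -1/2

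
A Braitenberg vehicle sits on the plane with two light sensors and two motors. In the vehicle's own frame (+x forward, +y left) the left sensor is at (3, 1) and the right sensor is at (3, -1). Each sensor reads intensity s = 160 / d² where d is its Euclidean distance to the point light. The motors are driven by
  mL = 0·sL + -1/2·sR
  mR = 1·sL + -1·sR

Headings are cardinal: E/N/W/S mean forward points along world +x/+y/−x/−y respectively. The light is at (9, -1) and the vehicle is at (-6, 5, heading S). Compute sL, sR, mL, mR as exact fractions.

left sensor world pos  = (-5, 2); dL² = 205
right sensor world pos = (-7, 2); dR² = 265
sL = 160/205 = 32/41
sR = 160/265 = 32/53
mL = 0·sL + -1/2·sR = -16/53
mR = 1·sL + -1·sR = 384/2173

32/41 32/53 -16/53 384/2173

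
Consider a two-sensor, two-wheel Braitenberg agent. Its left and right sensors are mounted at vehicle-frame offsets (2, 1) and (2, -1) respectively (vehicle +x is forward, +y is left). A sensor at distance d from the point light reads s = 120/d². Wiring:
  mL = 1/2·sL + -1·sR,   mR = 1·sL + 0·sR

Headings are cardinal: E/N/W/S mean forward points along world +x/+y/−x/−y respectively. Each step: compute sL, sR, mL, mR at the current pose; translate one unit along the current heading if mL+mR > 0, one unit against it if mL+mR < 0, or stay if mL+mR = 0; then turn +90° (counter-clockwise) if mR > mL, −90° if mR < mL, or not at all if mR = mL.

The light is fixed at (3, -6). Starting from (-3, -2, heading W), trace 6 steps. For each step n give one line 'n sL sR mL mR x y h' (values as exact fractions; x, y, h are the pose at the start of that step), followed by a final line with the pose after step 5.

n=0: pose=(-3,-2,W); sL=120/73, sR=120/89; mL=-3420/6497, mR=120/73; mL+mR=7260/6497 → advance +1; mR−mL=14100/6497 → turn +1·90°
n=1: pose=(-4,-2,S); sL=3, sR=30/17; mL=-9/34, mR=3; mL+mR=93/34 → advance +1; mR−mL=111/34 → turn +1·90°
n=2: pose=(-4,-3,E); sL=120/41, sR=120/29; mL=-3180/1189, mR=120/41; mL+mR=300/1189 → advance +1; mR−mL=6660/1189 → turn +1·90°
n=3: pose=(-3,-3,N); sL=60/37, sR=12/5; mL=-294/185, mR=60/37; mL+mR=6/185 → advance +1; mR−mL=594/185 → turn +1·90°
n=4: pose=(-3,-2,W); sL=120/73, sR=120/89; mL=-3420/6497, mR=120/73; mL+mR=7260/6497 → advance +1; mR−mL=14100/6497 → turn +1·90°
n=5: pose=(-4,-2,S); sL=3, sR=30/17; mL=-9/34, mR=3; mL+mR=93/34 → advance +1; mR−mL=111/34 → turn +1·90°

0 120/73 120/89 -3420/6497 120/73 -3 -2 W
1 3 30/17 -9/34 3 -4 -2 S
2 120/41 120/29 -3180/1189 120/41 -4 -3 E
3 60/37 12/5 -294/185 60/37 -3 -3 N
4 120/73 120/89 -3420/6497 120/73 -3 -2 W
5 3 30/17 -9/34 3 -4 -2 S
final -4 -3 E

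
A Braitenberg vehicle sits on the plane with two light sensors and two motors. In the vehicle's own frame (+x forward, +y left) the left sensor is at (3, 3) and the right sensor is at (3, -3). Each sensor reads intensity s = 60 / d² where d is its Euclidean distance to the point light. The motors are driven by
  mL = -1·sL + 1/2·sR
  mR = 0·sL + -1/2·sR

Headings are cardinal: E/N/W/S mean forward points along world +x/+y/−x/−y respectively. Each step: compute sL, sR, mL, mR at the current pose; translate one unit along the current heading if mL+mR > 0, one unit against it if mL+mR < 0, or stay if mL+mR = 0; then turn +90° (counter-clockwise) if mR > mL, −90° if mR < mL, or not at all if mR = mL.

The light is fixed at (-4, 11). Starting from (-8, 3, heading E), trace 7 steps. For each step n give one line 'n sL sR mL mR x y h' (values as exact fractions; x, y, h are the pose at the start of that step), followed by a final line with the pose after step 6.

0 30/13 30/61 -1635/793 -15/61 -8 3 E
1 60/89 60/29 930/2581 -30/29 -9 3 N
2 3/2 15/37 -48/37 -15/74 -9 2 E
3 20/39 4/3 2/13 -2/3 -10 2 N
4 30/29 30/89 -2235/2581 -15/89 -10 1 E
5 60/149 12/13 114/1937 -6/13 -11 1 N
6 3/4 15/53 -129/212 -15/106 -11 0 E
final -12 0 N

n=0: pose=(-8,3,E); sL=30/13, sR=30/61; mL=-1635/793, mR=-15/61; mL+mR=-30/13 → advance -1; mR−mL=1440/793 → turn +1·90°
n=1: pose=(-9,3,N); sL=60/89, sR=60/29; mL=930/2581, mR=-30/29; mL+mR=-60/89 → advance -1; mR−mL=-3600/2581 → turn -1·90°
n=2: pose=(-9,2,E); sL=3/2, sR=15/37; mL=-48/37, mR=-15/74; mL+mR=-3/2 → advance -1; mR−mL=81/74 → turn +1·90°
n=3: pose=(-10,2,N); sL=20/39, sR=4/3; mL=2/13, mR=-2/3; mL+mR=-20/39 → advance -1; mR−mL=-32/39 → turn -1·90°
n=4: pose=(-10,1,E); sL=30/29, sR=30/89; mL=-2235/2581, mR=-15/89; mL+mR=-30/29 → advance -1; mR−mL=1800/2581 → turn +1·90°
n=5: pose=(-11,1,N); sL=60/149, sR=12/13; mL=114/1937, mR=-6/13; mL+mR=-60/149 → advance -1; mR−mL=-1008/1937 → turn -1·90°
n=6: pose=(-11,0,E); sL=3/4, sR=15/53; mL=-129/212, mR=-15/106; mL+mR=-3/4 → advance -1; mR−mL=99/212 → turn +1·90°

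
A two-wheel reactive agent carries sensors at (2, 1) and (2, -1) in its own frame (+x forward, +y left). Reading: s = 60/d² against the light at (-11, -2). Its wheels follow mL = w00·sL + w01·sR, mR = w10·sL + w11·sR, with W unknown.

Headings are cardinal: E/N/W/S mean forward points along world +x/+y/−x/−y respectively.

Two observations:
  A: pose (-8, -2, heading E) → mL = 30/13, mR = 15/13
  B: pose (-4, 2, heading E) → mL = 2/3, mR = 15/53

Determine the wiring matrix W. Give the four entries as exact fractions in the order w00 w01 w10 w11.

obs A: pose=(-8,-2,E) → sL=30/13, sR=30/13, mL=30/13, mR=15/13
obs B: pose=(-4,2,E) → sL=30/53, sR=2/3, mL=2/3, mR=15/53
sensor matrix S = [[30/13, 30/13], [30/53, 2/3]]; det S = 160/689
solve [mL_A; mL_B] = S·[w00; w01] and [mR_A; mR_B] = S·[w10; w11]:
  w00 = 0, w01 = 1, w10 = 1/2, w11 = 0

0 1 1/2 0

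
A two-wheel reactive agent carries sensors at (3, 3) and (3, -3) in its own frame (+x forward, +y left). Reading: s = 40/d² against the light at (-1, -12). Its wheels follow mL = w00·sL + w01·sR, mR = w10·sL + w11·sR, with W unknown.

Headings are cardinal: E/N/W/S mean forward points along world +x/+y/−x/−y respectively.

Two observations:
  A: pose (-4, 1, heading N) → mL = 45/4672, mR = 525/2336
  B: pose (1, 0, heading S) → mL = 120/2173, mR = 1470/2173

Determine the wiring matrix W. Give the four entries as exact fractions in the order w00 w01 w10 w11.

-1/2 1/2 1/2 1

obs A: pose=(-4,1,N) → sL=10/73, sR=5/32, mL=45/4672, mR=525/2336
obs B: pose=(1,0,S) → sL=20/53, sR=20/41, mL=120/2173, mR=1470/2173
sensor matrix S = [[10/73, 5/32], [20/53, 20/41]]; det S = 9975/1269032
solve [mL_A; mL_B] = S·[w00; w01] and [mR_A; mR_B] = S·[w10; w11]:
  w00 = -1/2, w01 = 1/2, w10 = 1/2, w11 = 1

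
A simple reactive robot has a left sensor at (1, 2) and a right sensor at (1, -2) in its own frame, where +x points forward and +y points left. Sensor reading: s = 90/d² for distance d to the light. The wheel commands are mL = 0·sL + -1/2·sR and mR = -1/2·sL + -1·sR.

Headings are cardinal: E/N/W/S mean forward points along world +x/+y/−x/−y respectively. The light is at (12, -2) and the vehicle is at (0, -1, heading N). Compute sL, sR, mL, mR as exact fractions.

9/20 45/52 -45/104 -567/520

left sensor world pos  = (-2, 0); dL² = 200
right sensor world pos = (2, 0); dR² = 104
sL = 90/200 = 9/20
sR = 90/104 = 45/52
mL = 0·sL + -1/2·sR = -45/104
mR = -1/2·sL + -1·sR = -567/520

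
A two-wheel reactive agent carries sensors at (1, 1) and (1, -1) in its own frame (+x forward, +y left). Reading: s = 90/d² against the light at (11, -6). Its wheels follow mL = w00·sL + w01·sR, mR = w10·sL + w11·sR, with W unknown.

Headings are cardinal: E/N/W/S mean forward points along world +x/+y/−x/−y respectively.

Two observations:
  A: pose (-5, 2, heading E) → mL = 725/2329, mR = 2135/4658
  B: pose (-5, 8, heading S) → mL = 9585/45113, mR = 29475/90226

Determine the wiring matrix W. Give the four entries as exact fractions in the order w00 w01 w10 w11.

obs A: pose=(-5,2,E) → sL=5/17, sR=45/137, mL=725/2329, mR=2135/4658
obs B: pose=(-5,8,S) → sL=45/197, sR=45/229, mL=9585/45113, mR=29475/90226
sensor matrix S = [[5/17, 45/137], [45/197, 45/229]]; det S = -1810800/105068177
solve [mL_A; mL_B] = S·[w00; w01] and [mR_A; mR_B] = S·[w10; w11]:
  w00 = 1/2, w01 = 1/2, w10 = 1, w11 = 1/2

1/2 1/2 1 1/2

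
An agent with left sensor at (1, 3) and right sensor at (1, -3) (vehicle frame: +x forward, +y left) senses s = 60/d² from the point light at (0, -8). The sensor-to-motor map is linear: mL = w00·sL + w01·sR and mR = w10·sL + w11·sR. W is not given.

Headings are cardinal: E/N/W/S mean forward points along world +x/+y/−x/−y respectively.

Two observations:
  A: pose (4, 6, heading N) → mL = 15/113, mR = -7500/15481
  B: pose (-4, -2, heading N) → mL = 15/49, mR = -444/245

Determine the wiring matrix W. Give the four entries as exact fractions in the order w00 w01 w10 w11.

1/2 0 -1 -1

obs A: pose=(4,6,N) → sL=30/113, sR=30/137, mL=15/113, mR=-7500/15481
obs B: pose=(-4,-2,N) → sL=30/49, sR=6/5, mL=15/49, mR=-444/245
sensor matrix S = [[30/113, 30/137], [30/49, 6/5]]; det S = 139968/758569
solve [mL_A; mL_B] = S·[w00; w01] and [mR_A; mR_B] = S·[w10; w11]:
  w00 = 1/2, w01 = 0, w10 = -1, w11 = -1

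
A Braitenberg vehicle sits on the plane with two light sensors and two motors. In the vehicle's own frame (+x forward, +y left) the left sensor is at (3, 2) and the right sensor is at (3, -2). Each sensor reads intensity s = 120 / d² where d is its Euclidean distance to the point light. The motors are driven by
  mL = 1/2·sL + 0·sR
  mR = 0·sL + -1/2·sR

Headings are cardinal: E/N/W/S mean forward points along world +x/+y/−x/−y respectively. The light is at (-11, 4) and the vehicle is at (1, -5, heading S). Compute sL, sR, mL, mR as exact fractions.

6/17 30/61 3/17 -15/61

left sensor world pos  = (3, -8); dL² = 340
right sensor world pos = (-1, -8); dR² = 244
sL = 120/340 = 6/17
sR = 120/244 = 30/61
mL = 1/2·sL + 0·sR = 3/17
mR = 0·sL + -1/2·sR = -15/61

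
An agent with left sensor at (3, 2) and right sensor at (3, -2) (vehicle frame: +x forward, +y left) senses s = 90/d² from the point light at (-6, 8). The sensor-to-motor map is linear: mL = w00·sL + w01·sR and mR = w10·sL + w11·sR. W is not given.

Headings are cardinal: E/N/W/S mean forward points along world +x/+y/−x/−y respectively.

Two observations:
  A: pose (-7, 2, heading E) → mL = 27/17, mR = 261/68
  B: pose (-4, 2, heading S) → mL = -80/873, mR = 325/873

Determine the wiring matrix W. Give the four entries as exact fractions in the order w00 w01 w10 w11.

1/2 -1/2 1 -1/2

obs A: pose=(-7,2,E) → sL=9/2, sR=45/34, mL=27/17, mR=261/68
obs B: pose=(-4,2,S) → sL=90/97, sR=10/9, mL=-80/873, mR=325/873
sensor matrix S = [[9/2, 45/34], [90/97, 10/9]]; det S = 6220/1649
solve [mL_A; mL_B] = S·[w00; w01] and [mR_A; mR_B] = S·[w10; w11]:
  w00 = 1/2, w01 = -1/2, w10 = 1, w11 = -1/2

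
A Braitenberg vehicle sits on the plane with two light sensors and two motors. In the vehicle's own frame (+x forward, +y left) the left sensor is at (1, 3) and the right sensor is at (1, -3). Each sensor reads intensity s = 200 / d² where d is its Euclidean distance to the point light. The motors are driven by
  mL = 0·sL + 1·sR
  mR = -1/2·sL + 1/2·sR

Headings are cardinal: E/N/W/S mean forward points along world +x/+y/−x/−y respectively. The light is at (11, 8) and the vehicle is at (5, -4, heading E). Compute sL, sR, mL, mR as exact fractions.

100/53 4/5 4/5 -144/265

left sensor world pos  = (6, -1); dL² = 106
right sensor world pos = (6, -7); dR² = 250
sL = 200/106 = 100/53
sR = 200/250 = 4/5
mL = 0·sL + 1·sR = 4/5
mR = -1/2·sL + 1/2·sR = -144/265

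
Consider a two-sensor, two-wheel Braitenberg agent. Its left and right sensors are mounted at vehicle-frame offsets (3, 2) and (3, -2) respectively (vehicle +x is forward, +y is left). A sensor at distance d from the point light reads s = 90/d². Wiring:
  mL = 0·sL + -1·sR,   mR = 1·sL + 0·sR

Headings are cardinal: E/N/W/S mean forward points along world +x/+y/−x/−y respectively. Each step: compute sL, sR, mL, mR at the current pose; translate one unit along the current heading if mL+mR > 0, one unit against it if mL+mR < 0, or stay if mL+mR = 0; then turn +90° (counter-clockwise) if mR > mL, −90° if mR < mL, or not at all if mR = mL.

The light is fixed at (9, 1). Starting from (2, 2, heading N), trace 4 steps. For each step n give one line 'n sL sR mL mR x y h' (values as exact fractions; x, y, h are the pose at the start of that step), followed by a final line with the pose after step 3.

0 90/97 90/41 -90/41 90/97 2 2 N
1 45/52 45/52 -45/52 45/52 2 1 W
2 45/17 1 -1 45/17 2 1 S
3 90/17 18/5 -18/5 90/17 2 0 E
final 3 0 N

n=0: pose=(2,2,N); sL=90/97, sR=90/41; mL=-90/41, mR=90/97; mL+mR=-5040/3977 → advance -1; mR−mL=12420/3977 → turn +1·90°
n=1: pose=(2,1,W); sL=45/52, sR=45/52; mL=-45/52, mR=45/52; mL+mR=0 → advance +0; mR−mL=45/26 → turn +1·90°
n=2: pose=(2,1,S); sL=45/17, sR=1; mL=-1, mR=45/17; mL+mR=28/17 → advance +1; mR−mL=62/17 → turn +1·90°
n=3: pose=(2,0,E); sL=90/17, sR=18/5; mL=-18/5, mR=90/17; mL+mR=144/85 → advance +1; mR−mL=756/85 → turn +1·90°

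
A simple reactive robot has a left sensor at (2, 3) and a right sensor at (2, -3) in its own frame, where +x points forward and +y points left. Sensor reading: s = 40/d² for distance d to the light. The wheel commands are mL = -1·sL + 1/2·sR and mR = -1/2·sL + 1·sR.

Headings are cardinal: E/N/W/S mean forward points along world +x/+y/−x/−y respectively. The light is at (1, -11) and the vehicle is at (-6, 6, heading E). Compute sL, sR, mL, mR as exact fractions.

left sensor world pos  = (-4, 9); dL² = 425
right sensor world pos = (-4, 3); dR² = 221
sL = 40/425 = 8/85
sR = 40/221 = 40/221
mL = -1·sL + 1/2·sR = -4/1105
mR = -1/2·sL + 1·sR = 148/1105

8/85 40/221 -4/1105 148/1105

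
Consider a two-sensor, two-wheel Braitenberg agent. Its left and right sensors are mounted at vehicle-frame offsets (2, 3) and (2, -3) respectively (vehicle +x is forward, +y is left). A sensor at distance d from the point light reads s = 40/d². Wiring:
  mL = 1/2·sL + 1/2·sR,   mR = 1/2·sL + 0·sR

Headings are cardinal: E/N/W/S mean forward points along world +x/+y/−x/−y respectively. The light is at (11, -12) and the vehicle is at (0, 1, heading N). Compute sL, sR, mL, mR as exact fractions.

40/421 40/289 14200/121669 20/421

left sensor world pos  = (-3, 3); dL² = 421
right sensor world pos = (3, 3); dR² = 289
sL = 40/421 = 40/421
sR = 40/289 = 40/289
mL = 1/2·sL + 1/2·sR = 14200/121669
mR = 1/2·sL + 0·sR = 20/421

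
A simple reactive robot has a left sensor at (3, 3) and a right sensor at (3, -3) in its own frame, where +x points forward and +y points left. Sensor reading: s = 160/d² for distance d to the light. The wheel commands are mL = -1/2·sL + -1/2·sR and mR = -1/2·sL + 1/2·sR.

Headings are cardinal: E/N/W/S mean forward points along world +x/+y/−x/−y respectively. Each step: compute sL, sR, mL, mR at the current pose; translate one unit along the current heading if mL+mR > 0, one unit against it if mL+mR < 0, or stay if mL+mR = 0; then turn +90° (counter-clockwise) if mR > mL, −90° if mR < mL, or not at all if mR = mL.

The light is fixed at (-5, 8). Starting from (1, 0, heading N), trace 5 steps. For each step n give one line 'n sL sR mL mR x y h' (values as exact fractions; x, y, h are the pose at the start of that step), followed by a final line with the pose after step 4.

0 80/17 80/53 -2800/901 -1440/901 1 0 N
1 160/153 32/9 -352/153 64/51 1 -1 W
2 40/61 1 -101/122 21/122 2 -1 S
3 32/25 160/221 -5536/5525 -1536/5525 2 0 E
4 80/17 80/53 -2800/901 -1440/901 1 0 N
final 1 -1 W

n=0: pose=(1,0,N); sL=80/17, sR=80/53; mL=-2800/901, mR=-1440/901; mL+mR=-80/17 → advance -1; mR−mL=80/53 → turn +1·90°
n=1: pose=(1,-1,W); sL=160/153, sR=32/9; mL=-352/153, mR=64/51; mL+mR=-160/153 → advance -1; mR−mL=32/9 → turn +1·90°
n=2: pose=(2,-1,S); sL=40/61, sR=1; mL=-101/122, mR=21/122; mL+mR=-40/61 → advance -1; mR−mL=1 → turn +1·90°
n=3: pose=(2,0,E); sL=32/25, sR=160/221; mL=-5536/5525, mR=-1536/5525; mL+mR=-32/25 → advance -1; mR−mL=160/221 → turn +1·90°
n=4: pose=(1,0,N); sL=80/17, sR=80/53; mL=-2800/901, mR=-1440/901; mL+mR=-80/17 → advance -1; mR−mL=80/53 → turn +1·90°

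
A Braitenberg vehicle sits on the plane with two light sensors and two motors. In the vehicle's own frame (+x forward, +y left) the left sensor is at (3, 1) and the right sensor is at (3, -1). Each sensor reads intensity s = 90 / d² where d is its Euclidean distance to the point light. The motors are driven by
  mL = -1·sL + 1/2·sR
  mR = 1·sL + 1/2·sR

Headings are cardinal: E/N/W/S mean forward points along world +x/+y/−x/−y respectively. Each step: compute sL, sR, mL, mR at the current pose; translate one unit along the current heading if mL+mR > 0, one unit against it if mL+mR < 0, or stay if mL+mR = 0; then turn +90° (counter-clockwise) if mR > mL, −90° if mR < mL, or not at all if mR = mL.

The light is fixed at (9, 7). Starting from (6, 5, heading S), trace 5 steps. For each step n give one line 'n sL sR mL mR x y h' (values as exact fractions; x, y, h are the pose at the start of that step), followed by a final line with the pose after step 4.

n=0: pose=(6,5,S); sL=90/29, sR=90/41; mL=-2385/1189, mR=4995/1189; mL+mR=90/41 → advance +1; mR−mL=180/29 → turn +1·90°
n=1: pose=(6,4,E); sL=45/2, sR=45/8; mL=-315/16, mR=405/16; mL+mR=45/8 → advance +1; mR−mL=45 → turn +1·90°
n=2: pose=(7,4,N); sL=10, sR=90; mL=35, mR=55; mL+mR=90 → advance +1; mR−mL=20 → turn +1·90°
n=3: pose=(7,5,W); sL=45/17, sR=45/13; mL=-405/442, mR=1935/442; mL+mR=45/13 → advance +1; mR−mL=90/17 → turn +1·90°
n=4: pose=(6,5,S); sL=90/29, sR=90/41; mL=-2385/1189, mR=4995/1189; mL+mR=90/41 → advance +1; mR−mL=180/29 → turn +1·90°

0 90/29 90/41 -2385/1189 4995/1189 6 5 S
1 45/2 45/8 -315/16 405/16 6 4 E
2 10 90 35 55 7 4 N
3 45/17 45/13 -405/442 1935/442 7 5 W
4 90/29 90/41 -2385/1189 4995/1189 6 5 S
final 6 4 E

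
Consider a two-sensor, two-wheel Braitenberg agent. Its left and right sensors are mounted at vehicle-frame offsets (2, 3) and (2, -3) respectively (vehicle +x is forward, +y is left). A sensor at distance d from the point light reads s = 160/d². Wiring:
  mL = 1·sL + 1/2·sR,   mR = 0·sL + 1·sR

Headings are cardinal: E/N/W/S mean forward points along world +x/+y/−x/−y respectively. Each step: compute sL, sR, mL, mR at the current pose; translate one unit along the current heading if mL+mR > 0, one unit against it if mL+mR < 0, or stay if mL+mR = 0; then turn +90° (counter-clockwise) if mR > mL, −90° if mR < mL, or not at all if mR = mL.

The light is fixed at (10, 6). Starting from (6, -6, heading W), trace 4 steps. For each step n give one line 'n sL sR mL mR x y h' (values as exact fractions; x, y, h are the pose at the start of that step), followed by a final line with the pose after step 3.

0 160/261 160/117 4400/3393 160/117 6 -6 W
1 4/5 8/13 72/65 8/13 5 -6 S
2 32/61 160/149 9648/9089 160/149 5 -7 W
3 80/117 80/153 1880/1989 80/153 4 -7 S
final 4 -8 W

n=0: pose=(6,-6,W); sL=160/261, sR=160/117; mL=4400/3393, mR=160/117; mL+mR=9040/3393 → advance +1; mR−mL=80/1131 → turn +1·90°
n=1: pose=(5,-6,S); sL=4/5, sR=8/13; mL=72/65, mR=8/13; mL+mR=112/65 → advance +1; mR−mL=-32/65 → turn -1·90°
n=2: pose=(5,-7,W); sL=32/61, sR=160/149; mL=9648/9089, mR=160/149; mL+mR=19408/9089 → advance +1; mR−mL=112/9089 → turn +1·90°
n=3: pose=(4,-7,S); sL=80/117, sR=80/153; mL=1880/1989, mR=80/153; mL+mR=2920/1989 → advance +1; mR−mL=-280/663 → turn -1·90°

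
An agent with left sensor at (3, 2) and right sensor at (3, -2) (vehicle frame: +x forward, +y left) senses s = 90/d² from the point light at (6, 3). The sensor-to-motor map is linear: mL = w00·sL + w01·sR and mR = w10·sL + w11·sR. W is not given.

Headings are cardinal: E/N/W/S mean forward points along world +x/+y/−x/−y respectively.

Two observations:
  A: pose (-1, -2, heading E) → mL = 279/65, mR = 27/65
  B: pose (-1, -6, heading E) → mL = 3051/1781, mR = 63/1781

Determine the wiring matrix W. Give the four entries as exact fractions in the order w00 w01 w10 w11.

1 1/2 1/2 -1

obs A: pose=(-1,-2,E) → sL=18/5, sR=18/13, mL=279/65, mR=27/65
obs B: pose=(-1,-6,E) → sL=18/13, sR=90/137, mL=3051/1781, mR=63/1781
sensor matrix S = [[18/5, 18/13], [18/13, 90/137]]; det S = 10368/23153
solve [mL_A; mL_B] = S·[w00; w01] and [mR_A; mR_B] = S·[w10; w11]:
  w00 = 1, w01 = 1/2, w10 = 1/2, w11 = -1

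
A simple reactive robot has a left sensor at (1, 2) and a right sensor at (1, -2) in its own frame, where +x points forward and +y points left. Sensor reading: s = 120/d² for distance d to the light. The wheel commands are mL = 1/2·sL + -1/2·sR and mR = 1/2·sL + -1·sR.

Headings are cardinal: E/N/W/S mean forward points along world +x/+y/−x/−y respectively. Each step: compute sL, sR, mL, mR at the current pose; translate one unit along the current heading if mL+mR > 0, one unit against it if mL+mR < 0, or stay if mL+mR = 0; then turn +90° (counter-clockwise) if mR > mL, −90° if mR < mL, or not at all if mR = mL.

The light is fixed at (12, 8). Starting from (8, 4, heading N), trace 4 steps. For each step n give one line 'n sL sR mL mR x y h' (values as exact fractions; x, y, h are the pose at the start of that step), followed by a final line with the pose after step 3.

0 8/3 120/13 -128/39 -308/39 8 4 N
1 20/3 60/29 200/87 110/87 8 3 E
2 120/37 120/61 1440/2257 -780/2257 9 3 S
3 3/2 15/4 -9/8 -3 9 2 W
final 10 2 N

n=0: pose=(8,4,N); sL=8/3, sR=120/13; mL=-128/39, mR=-308/39; mL+mR=-436/39 → advance -1; mR−mL=-60/13 → turn -1·90°
n=1: pose=(8,3,E); sL=20/3, sR=60/29; mL=200/87, mR=110/87; mL+mR=310/87 → advance +1; mR−mL=-30/29 → turn -1·90°
n=2: pose=(9,3,S); sL=120/37, sR=120/61; mL=1440/2257, mR=-780/2257; mL+mR=660/2257 → advance +1; mR−mL=-60/61 → turn -1·90°
n=3: pose=(9,2,W); sL=3/2, sR=15/4; mL=-9/8, mR=-3; mL+mR=-33/8 → advance -1; mR−mL=-15/8 → turn -1·90°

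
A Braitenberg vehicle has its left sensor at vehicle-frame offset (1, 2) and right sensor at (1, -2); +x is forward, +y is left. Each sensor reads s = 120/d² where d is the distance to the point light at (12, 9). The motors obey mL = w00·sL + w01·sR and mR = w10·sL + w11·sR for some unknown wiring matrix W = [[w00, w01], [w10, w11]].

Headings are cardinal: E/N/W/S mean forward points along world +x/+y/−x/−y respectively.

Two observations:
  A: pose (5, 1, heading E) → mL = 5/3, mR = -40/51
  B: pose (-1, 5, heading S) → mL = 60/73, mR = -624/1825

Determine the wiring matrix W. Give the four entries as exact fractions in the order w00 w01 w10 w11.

1 0 -1 1

obs A: pose=(5,1,E) → sL=5/3, sR=15/17, mL=5/3, mR=-40/51
obs B: pose=(-1,5,S) → sL=60/73, sR=12/25, mL=60/73, mR=-624/1825
sensor matrix S = [[5/3, 15/17], [60/73, 12/25]]; det S = 464/6205
solve [mL_A; mL_B] = S·[w00; w01] and [mR_A; mR_B] = S·[w10; w11]:
  w00 = 1, w01 = 0, w10 = -1, w11 = 1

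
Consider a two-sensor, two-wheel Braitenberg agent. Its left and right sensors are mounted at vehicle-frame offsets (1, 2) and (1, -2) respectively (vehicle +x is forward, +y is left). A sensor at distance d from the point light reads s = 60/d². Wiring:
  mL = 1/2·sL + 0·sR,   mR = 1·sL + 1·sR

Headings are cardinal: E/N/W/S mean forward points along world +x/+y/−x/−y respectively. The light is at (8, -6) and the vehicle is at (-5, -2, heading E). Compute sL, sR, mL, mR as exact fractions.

1/3 15/37 1/6 82/111

left sensor world pos  = (-4, 0); dL² = 180
right sensor world pos = (-4, -4); dR² = 148
sL = 60/180 = 1/3
sR = 60/148 = 15/37
mL = 1/2·sL + 0·sR = 1/6
mR = 1·sL + 1·sR = 82/111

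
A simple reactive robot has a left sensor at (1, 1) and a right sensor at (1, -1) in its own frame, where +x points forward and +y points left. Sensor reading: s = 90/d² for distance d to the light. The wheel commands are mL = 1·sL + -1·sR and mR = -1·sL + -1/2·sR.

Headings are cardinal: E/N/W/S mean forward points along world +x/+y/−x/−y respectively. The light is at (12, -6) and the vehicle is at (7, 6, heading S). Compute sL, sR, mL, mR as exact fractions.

left sensor world pos  = (8, 5); dL² = 137
right sensor world pos = (6, 5); dR² = 157
sL = 90/137 = 90/137
sR = 90/157 = 90/157
mL = 1·sL + -1·sR = 1800/21509
mR = -1·sL + -1/2·sR = -20295/21509

90/137 90/157 1800/21509 -20295/21509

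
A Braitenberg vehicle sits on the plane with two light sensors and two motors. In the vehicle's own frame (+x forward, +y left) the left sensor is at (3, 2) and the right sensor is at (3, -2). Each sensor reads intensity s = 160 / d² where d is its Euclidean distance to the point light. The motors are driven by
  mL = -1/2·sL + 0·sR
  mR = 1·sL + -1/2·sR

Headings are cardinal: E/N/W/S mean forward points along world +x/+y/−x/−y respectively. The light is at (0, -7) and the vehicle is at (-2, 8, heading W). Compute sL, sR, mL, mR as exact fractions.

80/97 80/157 -40/97 8680/15229

left sensor world pos  = (-5, 6); dL² = 194
right sensor world pos = (-5, 10); dR² = 314
sL = 160/194 = 80/97
sR = 160/314 = 80/157
mL = -1/2·sL + 0·sR = -40/97
mR = 1·sL + -1/2·sR = 8680/15229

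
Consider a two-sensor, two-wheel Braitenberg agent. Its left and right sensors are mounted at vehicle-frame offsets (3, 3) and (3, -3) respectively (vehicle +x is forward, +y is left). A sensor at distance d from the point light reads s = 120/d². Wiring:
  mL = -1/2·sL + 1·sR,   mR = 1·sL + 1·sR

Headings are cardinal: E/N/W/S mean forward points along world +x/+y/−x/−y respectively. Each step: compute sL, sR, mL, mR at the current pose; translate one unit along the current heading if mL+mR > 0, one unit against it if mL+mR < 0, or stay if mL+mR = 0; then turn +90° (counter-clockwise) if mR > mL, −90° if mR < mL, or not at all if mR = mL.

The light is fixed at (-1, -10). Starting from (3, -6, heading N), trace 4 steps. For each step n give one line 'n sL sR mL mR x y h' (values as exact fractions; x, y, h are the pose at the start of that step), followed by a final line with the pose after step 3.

n=0: pose=(3,-6,N); sL=12/5, sR=60/49; mL=6/245, mR=888/245; mL+mR=894/245 → advance +1; mR−mL=18/5 → turn +1·90°
n=1: pose=(3,-5,W); sL=24, sR=24/13; mL=-132/13, mR=336/13; mL+mR=204/13 → advance +1; mR−mL=36 → turn +1·90°
n=2: pose=(2,-5,S); sL=3, sR=30; mL=57/2, mR=33; mL+mR=123/2 → advance +1; mR−mL=9/2 → turn +1·90°
n=3: pose=(2,-6,E); sL=24/17, sR=120/37; mL=1596/629, mR=2928/629; mL+mR=4524/629 → advance +1; mR−mL=36/17 → turn +1·90°

0 12/5 60/49 6/245 888/245 3 -6 N
1 24 24/13 -132/13 336/13 3 -5 W
2 3 30 57/2 33 2 -5 S
3 24/17 120/37 1596/629 2928/629 2 -6 E
final 3 -6 N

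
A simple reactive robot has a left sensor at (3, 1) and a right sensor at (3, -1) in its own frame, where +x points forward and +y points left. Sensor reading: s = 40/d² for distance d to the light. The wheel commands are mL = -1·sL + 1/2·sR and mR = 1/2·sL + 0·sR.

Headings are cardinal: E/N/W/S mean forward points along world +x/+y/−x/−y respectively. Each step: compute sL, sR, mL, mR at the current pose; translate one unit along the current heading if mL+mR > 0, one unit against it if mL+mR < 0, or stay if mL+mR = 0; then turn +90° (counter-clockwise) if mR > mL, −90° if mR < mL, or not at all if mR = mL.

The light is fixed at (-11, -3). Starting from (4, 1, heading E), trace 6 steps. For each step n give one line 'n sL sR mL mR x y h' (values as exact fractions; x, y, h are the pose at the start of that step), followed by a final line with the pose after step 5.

n=0: pose=(4,1,E); sL=40/349, sR=40/333; mL=-6340/116217, mR=20/349; mL+mR=320/116217 → advance +1; mR−mL=13000/116217 → turn +1·90°
n=1: pose=(5,1,N); sL=20/137, sR=20/169; mL=-2010/23153, mR=10/137; mL+mR=-320/23153 → advance -1; mR−mL=3700/23153 → turn +1·90°
n=2: pose=(5,0,W); sL=40/173, sR=8/37; mL=-788/6401, mR=20/173; mL+mR=-48/6401 → advance -1; mR−mL=1528/6401 → turn +1·90°
n=3: pose=(6,0,S); sL=10/81, sR=5/32; mL=-235/5184, mR=5/81; mL+mR=85/5184 → advance +1; mR−mL=185/1728 → turn +1·90°
n=4: pose=(6,-1,E); sL=40/409, sR=40/401; mL=-7860/164009, mR=20/409; mL+mR=160/164009 → advance +1; mR−mL=15880/164009 → turn +1·90°
n=5: pose=(7,-1,N); sL=20/157, sR=20/193; mL=-2290/30301, mR=10/157; mL+mR=-360/30301 → advance -1; mR−mL=4220/30301 → turn +1·90°

0 40/349 40/333 -6340/116217 20/349 4 1 E
1 20/137 20/169 -2010/23153 10/137 5 1 N
2 40/173 8/37 -788/6401 20/173 5 0 W
3 10/81 5/32 -235/5184 5/81 6 0 S
4 40/409 40/401 -7860/164009 20/409 6 -1 E
5 20/157 20/193 -2290/30301 10/157 7 -1 N
final 7 -2 W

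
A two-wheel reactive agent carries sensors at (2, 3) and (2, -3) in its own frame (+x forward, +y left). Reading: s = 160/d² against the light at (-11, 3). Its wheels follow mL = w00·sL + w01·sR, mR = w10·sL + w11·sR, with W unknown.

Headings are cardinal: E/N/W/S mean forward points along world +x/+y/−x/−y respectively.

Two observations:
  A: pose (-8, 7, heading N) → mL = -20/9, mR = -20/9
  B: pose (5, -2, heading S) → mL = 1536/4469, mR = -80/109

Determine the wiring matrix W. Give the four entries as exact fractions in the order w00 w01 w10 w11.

obs A: pose=(-8,7,N) → sL=40/9, sR=20/9, mL=-20/9, mR=-20/9
obs B: pose=(5,-2,S) → sL=16/41, sR=80/109, mL=1536/4469, mR=-80/109
sensor matrix S = [[40/9, 20/9], [16/41, 80/109]]; det S = 96320/40221
solve [mL_A; mL_B] = S·[w00; w01] and [mR_A; mR_B] = S·[w10; w11]:
  w00 = -1, w01 = 1, w10 = 0, w11 = -1

-1 1 0 -1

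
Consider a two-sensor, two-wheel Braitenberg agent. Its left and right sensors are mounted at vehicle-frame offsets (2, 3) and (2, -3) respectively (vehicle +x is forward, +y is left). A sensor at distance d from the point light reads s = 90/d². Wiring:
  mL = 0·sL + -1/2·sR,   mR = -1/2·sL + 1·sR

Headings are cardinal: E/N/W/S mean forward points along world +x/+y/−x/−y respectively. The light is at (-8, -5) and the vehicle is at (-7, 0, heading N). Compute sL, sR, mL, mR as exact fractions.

90/53 18/13 -9/13 369/689

left sensor world pos  = (-10, 2); dL² = 53
right sensor world pos = (-4, 2); dR² = 65
sL = 90/53 = 90/53
sR = 90/65 = 18/13
mL = 0·sL + -1/2·sR = -9/13
mR = -1/2·sL + 1·sR = 369/689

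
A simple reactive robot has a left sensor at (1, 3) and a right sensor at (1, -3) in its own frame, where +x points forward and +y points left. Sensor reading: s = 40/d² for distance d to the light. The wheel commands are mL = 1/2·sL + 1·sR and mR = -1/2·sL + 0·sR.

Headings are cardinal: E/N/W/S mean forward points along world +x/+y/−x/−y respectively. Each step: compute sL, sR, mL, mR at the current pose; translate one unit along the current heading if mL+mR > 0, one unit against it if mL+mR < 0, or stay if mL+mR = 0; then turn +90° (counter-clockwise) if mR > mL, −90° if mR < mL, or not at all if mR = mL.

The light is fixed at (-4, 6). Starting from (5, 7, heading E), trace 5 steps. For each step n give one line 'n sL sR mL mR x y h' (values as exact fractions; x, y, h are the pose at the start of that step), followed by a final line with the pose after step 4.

0 10/29 5/13 210/377 -5/29 5 7 E
1 40/169 40/49 7740/8281 -20/169 6 7 S
2 4/9 4/9 2/3 -2/9 6 6 W
3 40/37 8/29 876/1073 -20/37 5 6 N
4 10/29 5/13 210/377 -5/29 5 7 E
final 6 7 S

n=0: pose=(5,7,E); sL=10/29, sR=5/13; mL=210/377, mR=-5/29; mL+mR=5/13 → advance +1; mR−mL=-275/377 → turn -1·90°
n=1: pose=(6,7,S); sL=40/169, sR=40/49; mL=7740/8281, mR=-20/169; mL+mR=40/49 → advance +1; mR−mL=-8720/8281 → turn -1·90°
n=2: pose=(6,6,W); sL=4/9, sR=4/9; mL=2/3, mR=-2/9; mL+mR=4/9 → advance +1; mR−mL=-8/9 → turn -1·90°
n=3: pose=(5,6,N); sL=40/37, sR=8/29; mL=876/1073, mR=-20/37; mL+mR=8/29 → advance +1; mR−mL=-1456/1073 → turn -1·90°
n=4: pose=(5,7,E); sL=10/29, sR=5/13; mL=210/377, mR=-5/29; mL+mR=5/13 → advance +1; mR−mL=-275/377 → turn -1·90°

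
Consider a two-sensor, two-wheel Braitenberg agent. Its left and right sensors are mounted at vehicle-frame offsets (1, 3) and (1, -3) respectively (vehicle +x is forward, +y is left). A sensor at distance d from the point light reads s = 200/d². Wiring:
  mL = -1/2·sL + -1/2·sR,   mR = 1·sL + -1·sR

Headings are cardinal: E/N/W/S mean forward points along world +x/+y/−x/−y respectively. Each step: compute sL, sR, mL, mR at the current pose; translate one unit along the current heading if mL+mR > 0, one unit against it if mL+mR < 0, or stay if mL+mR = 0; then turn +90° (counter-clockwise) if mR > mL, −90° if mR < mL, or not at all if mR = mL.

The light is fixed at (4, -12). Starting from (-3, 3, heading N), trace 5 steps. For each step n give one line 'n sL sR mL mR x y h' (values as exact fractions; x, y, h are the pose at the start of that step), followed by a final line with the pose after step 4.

n=0: pose=(-3,3,N); sL=50/89, sR=25/34; mL=-3925/6052, mR=-525/3026; mL+mR=-4975/6052 → advance -1; mR−mL=2875/6052 → turn +1·90°
n=1: pose=(-3,2,W); sL=40/37, sR=200/353; mL=-10760/13061, mR=6720/13061; mL+mR=-4040/13061 → advance -1; mR−mL=17480/13061 → turn +1·90°
n=2: pose=(-2,2,S); sL=100/89, sR=4/5; mL=-428/445, mR=144/445; mL+mR=-284/445 → advance -1; mR−mL=572/445 → turn +1·90°
n=3: pose=(-2,3,E); sL=200/349, sR=200/169; mL=-51800/58981, mR=-36000/58981; mL+mR=-87800/58981 → advance -1; mR−mL=15800/58981 → turn +1·90°
n=4: pose=(-3,3,N); sL=50/89, sR=25/34; mL=-3925/6052, mR=-525/3026; mL+mR=-4975/6052 → advance -1; mR−mL=2875/6052 → turn +1·90°

0 50/89 25/34 -3925/6052 -525/3026 -3 3 N
1 40/37 200/353 -10760/13061 6720/13061 -3 2 W
2 100/89 4/5 -428/445 144/445 -2 2 S
3 200/349 200/169 -51800/58981 -36000/58981 -2 3 E
4 50/89 25/34 -3925/6052 -525/3026 -3 3 N
final -3 2 W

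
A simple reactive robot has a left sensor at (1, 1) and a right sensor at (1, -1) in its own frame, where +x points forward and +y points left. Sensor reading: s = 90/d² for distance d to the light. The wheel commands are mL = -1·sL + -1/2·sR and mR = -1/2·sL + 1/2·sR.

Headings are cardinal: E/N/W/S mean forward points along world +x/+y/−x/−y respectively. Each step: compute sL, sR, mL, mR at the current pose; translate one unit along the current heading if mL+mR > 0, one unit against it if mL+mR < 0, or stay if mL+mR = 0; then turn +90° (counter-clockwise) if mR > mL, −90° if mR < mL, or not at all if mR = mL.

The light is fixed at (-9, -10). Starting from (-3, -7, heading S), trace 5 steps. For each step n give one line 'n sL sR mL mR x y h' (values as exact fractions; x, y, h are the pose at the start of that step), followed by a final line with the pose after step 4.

n=0: pose=(-3,-7,S); sL=90/53, sR=90/29; mL=-4995/1537, mR=1080/1537; mL+mR=-135/53 → advance -1; mR−mL=6075/1537 → turn +1·90°
n=1: pose=(-3,-6,E); sL=45/37, sR=45/29; mL=-4275/2146, mR=180/1073; mL+mR=-135/74 → advance -1; mR−mL=4635/2146 → turn +1·90°
n=2: pose=(-4,-6,N); sL=90/41, sR=90/61; mL=-7335/2501, mR=-900/2501; mL+mR=-135/41 → advance -1; mR−mL=6435/2501 → turn +1·90°
n=3: pose=(-4,-7,W); sL=9/2, sR=45/16; mL=-189/32, mR=-27/32; mL+mR=-27/4 → advance -1; mR−mL=81/16 → turn +1·90°
n=4: pose=(-3,-7,S); sL=90/53, sR=90/29; mL=-4995/1537, mR=1080/1537; mL+mR=-135/53 → advance -1; mR−mL=6075/1537 → turn +1·90°

0 90/53 90/29 -4995/1537 1080/1537 -3 -7 S
1 45/37 45/29 -4275/2146 180/1073 -3 -6 E
2 90/41 90/61 -7335/2501 -900/2501 -4 -6 N
3 9/2 45/16 -189/32 -27/32 -4 -7 W
4 90/53 90/29 -4995/1537 1080/1537 -3 -7 S
final -3 -6 E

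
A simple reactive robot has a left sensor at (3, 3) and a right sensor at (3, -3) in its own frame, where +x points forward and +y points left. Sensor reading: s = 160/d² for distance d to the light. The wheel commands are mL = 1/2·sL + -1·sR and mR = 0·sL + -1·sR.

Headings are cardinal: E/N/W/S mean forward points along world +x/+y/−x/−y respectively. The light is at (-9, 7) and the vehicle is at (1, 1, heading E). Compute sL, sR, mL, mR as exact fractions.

left sensor world pos  = (4, 4); dL² = 178
right sensor world pos = (4, -2); dR² = 250
sL = 160/178 = 80/89
sR = 160/250 = 16/25
mL = 1/2·sL + -1·sR = -424/2225
mR = 0·sL + -1·sR = -16/25

80/89 16/25 -424/2225 -16/25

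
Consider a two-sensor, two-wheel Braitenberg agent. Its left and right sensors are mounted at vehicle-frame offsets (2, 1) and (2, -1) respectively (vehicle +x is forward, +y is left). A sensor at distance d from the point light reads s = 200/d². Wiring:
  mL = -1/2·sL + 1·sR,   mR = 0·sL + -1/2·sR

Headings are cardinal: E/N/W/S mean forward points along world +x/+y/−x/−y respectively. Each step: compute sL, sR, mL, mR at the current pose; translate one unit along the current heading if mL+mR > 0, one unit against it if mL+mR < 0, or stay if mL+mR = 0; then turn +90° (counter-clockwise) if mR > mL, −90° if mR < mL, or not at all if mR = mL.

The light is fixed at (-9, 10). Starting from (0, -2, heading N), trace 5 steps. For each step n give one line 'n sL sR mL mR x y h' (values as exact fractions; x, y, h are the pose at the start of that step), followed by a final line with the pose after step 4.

n=0: pose=(0,-2,N); sL=50/41, sR=1; mL=16/41, mR=-1/2; mL+mR=-9/82 → advance -1; mR−mL=-73/82 → turn -1·90°
n=1: pose=(0,-3,E); sL=40/53, sR=200/317; mL=4260/16801, mR=-100/317; mL+mR=-1040/16801 → advance -1; mR−mL=-9560/16801 → turn -1·90°
n=2: pose=(-1,-3,S); sL=100/153, sR=100/137; mL=8450/20961, mR=-50/137; mL+mR=800/20961 → advance +1; mR−mL=-16100/20961 → turn -1·90°
n=3: pose=(-1,-4,W); sL=200/261, sR=40/41; mL=6340/10701, mR=-20/41; mL+mR=1120/10701 → advance +1; mR−mL=-11560/10701 → turn -1·90°
n=4: pose=(-2,-4,N); sL=10/9, sR=25/26; mL=95/234, mR=-25/52; mL+mR=-35/468 → advance -1; mR−mL=-415/468 → turn -1·90°

0 50/41 1 16/41 -1/2 0 -2 N
1 40/53 200/317 4260/16801 -100/317 0 -3 E
2 100/153 100/137 8450/20961 -50/137 -1 -3 S
3 200/261 40/41 6340/10701 -20/41 -1 -4 W
4 10/9 25/26 95/234 -25/52 -2 -4 N
final -2 -5 E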